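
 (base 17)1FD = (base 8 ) 1055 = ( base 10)557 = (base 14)2bb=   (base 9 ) 678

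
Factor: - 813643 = -137^1*5939^1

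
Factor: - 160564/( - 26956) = 23^( - 1)*137^1 = 137/23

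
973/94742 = 973/94742 =0.01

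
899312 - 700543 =198769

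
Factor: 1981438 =2^1*990719^1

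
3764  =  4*941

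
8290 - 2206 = 6084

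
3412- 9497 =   -  6085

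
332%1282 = 332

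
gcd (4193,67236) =1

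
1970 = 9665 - 7695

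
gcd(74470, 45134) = 2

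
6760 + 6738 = 13498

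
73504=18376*4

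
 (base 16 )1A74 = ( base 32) 6JK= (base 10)6772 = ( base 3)100021211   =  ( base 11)50a7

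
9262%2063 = 1010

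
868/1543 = 868/1543 = 0.56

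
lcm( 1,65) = 65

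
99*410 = 40590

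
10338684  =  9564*1081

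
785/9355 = 157/1871 = 0.08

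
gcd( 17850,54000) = 150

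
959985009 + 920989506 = 1880974515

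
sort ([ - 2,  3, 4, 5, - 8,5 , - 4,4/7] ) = [ - 8, - 4, - 2, 4/7,3,4, 5, 5] 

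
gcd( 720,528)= 48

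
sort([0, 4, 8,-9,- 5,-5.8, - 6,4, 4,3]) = [-9, - 6, - 5.8,-5 , 0 , 3, 4 , 4, 4, 8]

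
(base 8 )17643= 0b1111110100011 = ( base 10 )8099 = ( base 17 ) 1b07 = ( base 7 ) 32420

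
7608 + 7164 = 14772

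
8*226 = 1808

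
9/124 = 9/124 = 0.07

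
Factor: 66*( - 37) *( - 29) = 2^1*3^1* 11^1*29^1*37^1 = 70818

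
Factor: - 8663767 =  - 7^1*251^1 * 4931^1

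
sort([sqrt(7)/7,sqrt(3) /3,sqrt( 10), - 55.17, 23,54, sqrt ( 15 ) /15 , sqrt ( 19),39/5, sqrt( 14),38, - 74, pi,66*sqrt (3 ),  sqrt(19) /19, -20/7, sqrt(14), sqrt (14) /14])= [ - 74, - 55.17, - 20/7,sqrt(19 ) /19,sqrt(15 ) /15 , sqrt( 14 )/14,sqrt(7) /7,sqrt(3 )/3,  pi,sqrt(10 ),sqrt(14 ),sqrt(14 ) , sqrt( 19), 39/5,23,38, 54,66*sqrt(3 ) ] 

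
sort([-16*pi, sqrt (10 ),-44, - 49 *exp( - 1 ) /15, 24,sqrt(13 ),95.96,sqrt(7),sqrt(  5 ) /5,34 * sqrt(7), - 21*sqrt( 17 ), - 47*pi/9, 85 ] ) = [ - 21 *sqrt(  17) , - 16  *pi,  -  44,- 47*pi/9, - 49*exp ( - 1) /15,sqrt( 5 )/5,sqrt ( 7),sqrt( 10), sqrt( 13),24,85,34 * sqrt (7),95.96 ]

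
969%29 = 12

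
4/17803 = 4/17803 = 0.00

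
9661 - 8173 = 1488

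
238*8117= 1931846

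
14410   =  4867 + 9543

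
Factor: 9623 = 9623^1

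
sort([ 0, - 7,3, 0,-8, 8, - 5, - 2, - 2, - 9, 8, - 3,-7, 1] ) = [ - 9,-8,-7, - 7, - 5, - 3, - 2, - 2, 0, 0, 1, 3, 8,8] 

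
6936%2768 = 1400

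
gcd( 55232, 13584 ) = 16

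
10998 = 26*423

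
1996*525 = 1047900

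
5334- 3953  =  1381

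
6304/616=10 + 18/77 = 10.23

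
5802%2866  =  70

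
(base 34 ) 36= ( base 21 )53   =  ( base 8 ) 154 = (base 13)84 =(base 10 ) 108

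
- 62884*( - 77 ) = 4842068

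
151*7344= 1108944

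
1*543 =543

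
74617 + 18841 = 93458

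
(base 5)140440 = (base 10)5745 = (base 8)13161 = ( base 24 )9N9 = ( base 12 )33A9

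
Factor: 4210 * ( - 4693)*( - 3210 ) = 63421671300 = 2^2*3^1*5^2*13^1*19^2*107^1*421^1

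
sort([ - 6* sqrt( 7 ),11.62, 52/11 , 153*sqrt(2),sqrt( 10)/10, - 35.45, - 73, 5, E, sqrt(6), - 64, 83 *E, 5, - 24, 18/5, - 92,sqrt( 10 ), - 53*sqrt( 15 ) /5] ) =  [ - 92, - 73,-64,- 53*sqrt ( 15) /5, - 35.45, - 24, -6 * sqrt(7), sqrt( 10) /10, sqrt( 6) , E, sqrt ( 10), 18/5,52/11 , 5 , 5, 11.62, 153*sqrt( 2), 83 * E]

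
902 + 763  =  1665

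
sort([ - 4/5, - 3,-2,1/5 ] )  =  [-3, - 2, - 4/5, 1/5 ]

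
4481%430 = 181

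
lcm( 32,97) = 3104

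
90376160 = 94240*959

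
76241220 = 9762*7810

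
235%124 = 111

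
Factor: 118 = 2^1*59^1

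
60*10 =600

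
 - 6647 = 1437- 8084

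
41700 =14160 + 27540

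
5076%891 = 621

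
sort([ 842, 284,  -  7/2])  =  [ - 7/2,284 , 842 ] 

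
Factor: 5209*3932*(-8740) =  - 2^4*5^1*19^1*23^1*983^1*5209^1 = -179010827120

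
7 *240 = 1680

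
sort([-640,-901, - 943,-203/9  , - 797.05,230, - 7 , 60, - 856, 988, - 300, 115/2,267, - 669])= [ - 943, - 901,-856, - 797.05, - 669, - 640, - 300, - 203/9,-7,  115/2,  60,230, 267, 988 ] 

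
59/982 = 59/982 = 0.06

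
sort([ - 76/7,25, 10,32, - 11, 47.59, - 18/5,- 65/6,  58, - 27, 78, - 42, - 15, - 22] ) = [  -  42, - 27,- 22, - 15, - 11, - 76/7, - 65/6, - 18/5,10,25,32,47.59,58,  78]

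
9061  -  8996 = 65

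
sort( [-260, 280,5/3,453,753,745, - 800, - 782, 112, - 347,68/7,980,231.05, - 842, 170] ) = [-842, - 800, - 782 , - 347, - 260 , 5/3, 68/7,112,170, 231.05,280,453,745, 753,980]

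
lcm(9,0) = 0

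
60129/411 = 20043/137= 146.30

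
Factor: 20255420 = 2^2*5^1*1012771^1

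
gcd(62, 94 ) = 2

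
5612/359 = 5612/359= 15.63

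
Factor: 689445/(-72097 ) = - 3^3*5^1*17^( - 1)*4241^(-1 ) * 5107^1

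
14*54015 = 756210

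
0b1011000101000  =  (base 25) 91M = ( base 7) 22352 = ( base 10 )5672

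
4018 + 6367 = 10385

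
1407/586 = 1407/586 = 2.40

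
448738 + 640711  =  1089449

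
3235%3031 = 204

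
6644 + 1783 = 8427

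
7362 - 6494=868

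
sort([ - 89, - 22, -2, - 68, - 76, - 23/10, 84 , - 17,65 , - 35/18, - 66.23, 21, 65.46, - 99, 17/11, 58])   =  [  -  99, - 89, -76,-68, - 66.23, - 22,  -  17 , - 23/10, - 2,- 35/18,17/11, 21, 58, 65, 65.46, 84 ] 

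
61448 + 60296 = 121744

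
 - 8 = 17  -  25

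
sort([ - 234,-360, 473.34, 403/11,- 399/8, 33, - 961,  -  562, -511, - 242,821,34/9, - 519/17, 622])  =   [- 961,  -  562, - 511, -360,-242, - 234,-399/8,-519/17, 34/9, 33 , 403/11,  473.34,622, 821]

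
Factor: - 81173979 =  - 3^2*9019331^1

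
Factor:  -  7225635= - 3^1*5^1*31^1*41^1*379^1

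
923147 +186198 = 1109345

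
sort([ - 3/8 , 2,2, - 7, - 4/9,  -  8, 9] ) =[  -  8, - 7,  -  4/9,  -  3/8, 2,  2,9] 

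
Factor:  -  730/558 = -365/279 = - 3^(-2)*5^1*31^( - 1)*73^1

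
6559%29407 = 6559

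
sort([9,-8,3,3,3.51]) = [- 8, 3,3,3.51,9 ] 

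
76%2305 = 76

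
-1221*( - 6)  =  7326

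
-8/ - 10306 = 4/5153 = 0.00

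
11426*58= 662708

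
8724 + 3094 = 11818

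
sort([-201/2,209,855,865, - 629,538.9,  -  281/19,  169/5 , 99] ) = [- 629, - 201/2, - 281/19,169/5,99,209,538.9,855,865]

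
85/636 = 85/636 = 0.13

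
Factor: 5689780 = 2^2*5^1*284489^1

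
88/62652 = 22/15663 = 0.00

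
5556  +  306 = 5862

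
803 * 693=556479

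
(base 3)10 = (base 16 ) 3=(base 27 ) 3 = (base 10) 3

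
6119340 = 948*6455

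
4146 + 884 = 5030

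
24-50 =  - 26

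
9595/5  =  1919 = 1919.00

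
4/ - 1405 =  - 4/1405  =  - 0.00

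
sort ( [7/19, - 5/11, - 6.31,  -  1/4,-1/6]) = [-6.31, - 5/11, - 1/4, - 1/6,  7/19] 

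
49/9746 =49/9746 = 0.01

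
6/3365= 6/3365 = 0.00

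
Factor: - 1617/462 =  - 7/2 = - 2^( - 1)* 7^1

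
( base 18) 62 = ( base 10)110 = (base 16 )6e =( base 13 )86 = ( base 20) 5a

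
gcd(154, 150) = 2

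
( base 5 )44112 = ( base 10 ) 3032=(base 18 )968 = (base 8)5730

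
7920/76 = 1980/19 = 104.21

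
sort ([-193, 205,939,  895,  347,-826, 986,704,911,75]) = [- 826, - 193,75,205,347,704,895, 911,939,986]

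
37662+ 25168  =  62830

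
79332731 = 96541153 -17208422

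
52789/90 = 586 + 49/90 = 586.54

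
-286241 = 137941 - 424182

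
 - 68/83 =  - 68/83 = - 0.82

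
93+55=148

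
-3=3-6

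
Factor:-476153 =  - 17^1 * 37^1*757^1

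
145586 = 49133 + 96453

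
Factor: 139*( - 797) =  - 110783 = - 139^1*797^1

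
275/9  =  275/9 =30.56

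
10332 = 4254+6078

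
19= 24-5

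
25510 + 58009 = 83519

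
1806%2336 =1806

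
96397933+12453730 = 108851663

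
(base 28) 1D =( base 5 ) 131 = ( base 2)101001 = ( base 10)41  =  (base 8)51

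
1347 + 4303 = 5650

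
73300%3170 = 390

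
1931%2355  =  1931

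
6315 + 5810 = 12125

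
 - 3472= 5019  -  8491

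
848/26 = 424/13 = 32.62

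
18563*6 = 111378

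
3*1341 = 4023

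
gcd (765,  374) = 17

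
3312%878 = 678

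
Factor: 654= 2^1*3^1*109^1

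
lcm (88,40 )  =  440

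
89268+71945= 161213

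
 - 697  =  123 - 820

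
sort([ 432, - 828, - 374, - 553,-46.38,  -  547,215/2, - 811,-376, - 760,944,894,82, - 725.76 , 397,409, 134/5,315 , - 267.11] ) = [ - 828, - 811, - 760, - 725.76 , - 553,-547, - 376,-374, - 267.11,-46.38,134/5,82,215/2,315, 397,409,432,894, 944 ] 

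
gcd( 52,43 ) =1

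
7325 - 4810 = 2515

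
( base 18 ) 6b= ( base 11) a9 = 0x77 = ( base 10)119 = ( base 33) 3K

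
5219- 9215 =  - 3996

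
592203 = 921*643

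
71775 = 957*75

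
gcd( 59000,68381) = 59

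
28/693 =4/99 = 0.04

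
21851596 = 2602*8398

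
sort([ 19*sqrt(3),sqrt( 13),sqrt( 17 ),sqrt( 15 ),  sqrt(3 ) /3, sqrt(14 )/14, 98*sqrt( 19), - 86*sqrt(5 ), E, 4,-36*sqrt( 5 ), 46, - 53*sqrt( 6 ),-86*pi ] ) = [ - 86*pi, - 86*sqrt(5), -53*sqrt(6 ),  -  36*sqrt(5), sqrt( 14)/14, sqrt (3) /3, E, sqrt(13 ), sqrt( 15 ), 4, sqrt(17), 19*sqrt(3), 46,98*sqrt(19 ) ] 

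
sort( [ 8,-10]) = [ - 10,8] 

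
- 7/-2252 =7/2252 = 0.00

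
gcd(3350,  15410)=670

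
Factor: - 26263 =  - 26263^1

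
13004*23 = 299092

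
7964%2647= 23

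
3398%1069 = 191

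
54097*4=216388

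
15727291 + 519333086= 535060377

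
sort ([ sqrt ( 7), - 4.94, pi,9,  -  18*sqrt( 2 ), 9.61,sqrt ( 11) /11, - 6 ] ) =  [ -18*sqrt( 2 ), - 6, - 4.94,sqrt( 11) /11,sqrt(7 ),pi,9,9.61 ] 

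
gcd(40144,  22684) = 4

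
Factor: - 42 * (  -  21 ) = 882= 2^1*3^2*7^2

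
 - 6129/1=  - 6129 = - 6129.00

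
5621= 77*73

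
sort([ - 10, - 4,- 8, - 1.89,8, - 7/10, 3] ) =[ - 10,  -  8, - 4, - 1.89, - 7/10 , 3,8]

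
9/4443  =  3/1481 = 0.00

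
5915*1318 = 7795970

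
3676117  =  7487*491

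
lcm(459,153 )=459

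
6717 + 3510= 10227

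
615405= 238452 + 376953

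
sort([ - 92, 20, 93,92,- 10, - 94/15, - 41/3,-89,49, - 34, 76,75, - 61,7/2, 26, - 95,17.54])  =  [ - 95 , - 92, - 89, - 61,-34,-41/3, - 10, - 94/15,7/2, 17.54, 20, 26, 49, 75 , 76,92,93]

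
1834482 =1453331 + 381151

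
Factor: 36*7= 252 = 2^2* 3^2*7^1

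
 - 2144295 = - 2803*765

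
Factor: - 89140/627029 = - 2^2 * 5^1* 13^( - 1)*139^( - 1 )*347^( - 1 )*4457^1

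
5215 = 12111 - 6896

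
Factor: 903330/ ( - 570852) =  - 50185/31714 = - 2^( - 1)*5^1*101^( - 1 )*157^( - 1 ) *10037^1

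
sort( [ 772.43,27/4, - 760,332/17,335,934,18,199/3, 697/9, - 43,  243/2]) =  [  -  760, - 43, 27/4, 18, 332/17,199/3, 697/9,243/2 , 335,772.43,934] 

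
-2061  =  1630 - 3691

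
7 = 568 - 561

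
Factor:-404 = -2^2 * 101^1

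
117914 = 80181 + 37733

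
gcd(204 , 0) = 204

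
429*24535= 10525515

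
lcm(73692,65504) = 589536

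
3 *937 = 2811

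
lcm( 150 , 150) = 150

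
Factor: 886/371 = 2^1*7^( - 1 ) * 53^ ( - 1)*443^1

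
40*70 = 2800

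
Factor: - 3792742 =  - 2^1*19^1* 99809^1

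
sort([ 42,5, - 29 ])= [  -  29,5,42]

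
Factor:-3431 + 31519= 28088=2^3* 3511^1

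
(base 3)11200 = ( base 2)1111110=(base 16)7e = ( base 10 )126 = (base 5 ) 1001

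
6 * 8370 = 50220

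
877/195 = 877/195 = 4.50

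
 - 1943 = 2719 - 4662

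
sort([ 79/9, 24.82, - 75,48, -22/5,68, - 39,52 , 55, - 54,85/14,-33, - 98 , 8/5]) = [ - 98, - 75,  -  54, - 39 , - 33,-22/5,8/5, 85/14, 79/9,24.82, 48,52 , 55, 68]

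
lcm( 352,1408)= 1408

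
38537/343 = 112  +  121/343 = 112.35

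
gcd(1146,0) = 1146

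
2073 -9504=  -  7431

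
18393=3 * 6131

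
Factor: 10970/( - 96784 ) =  - 2^(-3 )* 5^1 *23^( - 1)*263^(  -  1 )*1097^1 =- 5485/48392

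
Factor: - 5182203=-3^1*13^1*89^1*1493^1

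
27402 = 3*9134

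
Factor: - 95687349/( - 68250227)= 3^1* 709^1*7817^( - 1)*8731^( - 1) * 44987^1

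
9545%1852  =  285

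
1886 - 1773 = 113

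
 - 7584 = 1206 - 8790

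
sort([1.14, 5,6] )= [ 1.14, 5, 6 ] 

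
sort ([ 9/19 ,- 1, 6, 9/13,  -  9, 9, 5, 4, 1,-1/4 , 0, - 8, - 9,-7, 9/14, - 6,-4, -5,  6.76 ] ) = [ - 9, - 9, - 8, - 7, - 6, - 5 ,-4,  -  1, - 1/4,  0,9/19, 9/14 , 9/13,1, 4, 5,6,6.76 , 9 ] 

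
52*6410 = 333320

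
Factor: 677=677^1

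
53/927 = 53/927 = 0.06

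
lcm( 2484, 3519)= 42228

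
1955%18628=1955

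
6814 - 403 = 6411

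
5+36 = 41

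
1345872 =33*40784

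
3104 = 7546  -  4442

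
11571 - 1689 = 9882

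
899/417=899/417 = 2.16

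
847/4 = 847/4 = 211.75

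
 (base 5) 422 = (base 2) 1110000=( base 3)11011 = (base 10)112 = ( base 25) 4c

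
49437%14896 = 4749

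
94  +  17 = 111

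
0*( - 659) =0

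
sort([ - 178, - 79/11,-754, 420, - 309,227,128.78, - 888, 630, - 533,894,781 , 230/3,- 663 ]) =[ - 888,-754, - 663,-533, - 309, - 178, - 79/11,230/3, 128.78,227,420, 630 , 781,894]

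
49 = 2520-2471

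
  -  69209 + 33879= -35330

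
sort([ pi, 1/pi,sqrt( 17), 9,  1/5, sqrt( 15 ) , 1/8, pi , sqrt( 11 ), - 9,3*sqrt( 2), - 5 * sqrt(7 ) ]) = [ - 5 * sqrt( 7 ), - 9 , 1/8,  1/5,  1/pi,pi, pi,sqrt(11 ),sqrt(15),sqrt( 17 ),3*sqrt(2 ),9]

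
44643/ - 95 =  - 44643/95=- 469.93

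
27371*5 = 136855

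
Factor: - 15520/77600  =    -  1/5=- 5^( - 1) 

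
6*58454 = 350724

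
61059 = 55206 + 5853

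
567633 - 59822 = 507811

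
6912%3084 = 744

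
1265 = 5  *253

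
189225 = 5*37845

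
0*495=0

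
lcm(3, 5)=15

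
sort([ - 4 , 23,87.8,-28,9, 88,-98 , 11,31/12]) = [ - 98,-28, - 4 , 31/12,9,11, 23,87.8, 88] 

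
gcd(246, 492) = 246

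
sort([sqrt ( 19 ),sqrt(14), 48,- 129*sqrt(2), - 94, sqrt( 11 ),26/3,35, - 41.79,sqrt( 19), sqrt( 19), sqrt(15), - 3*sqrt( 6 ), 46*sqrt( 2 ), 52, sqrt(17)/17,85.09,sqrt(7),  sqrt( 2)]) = [-129* sqrt(2),-94, - 41.79, - 3*sqrt( 6),  sqrt(17)/17, sqrt ( 2), sqrt( 7),sqrt(11),sqrt( 14),sqrt( 15 ), sqrt( 19) , sqrt( 19 ), sqrt( 19),26/3, 35, 48, 52,46*sqrt( 2),85.09] 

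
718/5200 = 359/2600= 0.14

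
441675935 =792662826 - 350986891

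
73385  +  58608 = 131993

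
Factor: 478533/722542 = 2^( - 1)*3^1*11^1*17^1*853^1*361271^ ( - 1) 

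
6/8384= 3/4192=0.00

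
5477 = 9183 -3706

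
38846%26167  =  12679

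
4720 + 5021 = 9741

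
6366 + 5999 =12365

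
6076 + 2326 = 8402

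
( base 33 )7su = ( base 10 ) 8577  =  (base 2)10000110000001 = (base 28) aq9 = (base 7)34002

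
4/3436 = 1/859 = 0.00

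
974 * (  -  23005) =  - 22406870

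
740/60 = 37/3 = 12.33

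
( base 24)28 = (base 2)111000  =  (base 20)2g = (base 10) 56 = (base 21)2e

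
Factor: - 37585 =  - 5^1 * 7517^1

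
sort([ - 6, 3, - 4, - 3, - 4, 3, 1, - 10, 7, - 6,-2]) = [ - 10, - 6,-6, - 4, - 4, - 3,-2,1, 3, 3 , 7 ] 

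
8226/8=1028 + 1/4 =1028.25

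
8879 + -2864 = 6015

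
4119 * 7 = 28833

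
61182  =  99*618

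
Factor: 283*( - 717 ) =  - 3^1*239^1*283^1 = - 202911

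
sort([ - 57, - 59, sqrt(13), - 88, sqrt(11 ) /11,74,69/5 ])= [  -  88,-59 , -57,sqrt(11 ) /11, sqrt(13),69/5, 74] 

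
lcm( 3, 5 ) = 15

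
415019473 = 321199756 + 93819717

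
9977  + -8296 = 1681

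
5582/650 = 8+191/325 = 8.59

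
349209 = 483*723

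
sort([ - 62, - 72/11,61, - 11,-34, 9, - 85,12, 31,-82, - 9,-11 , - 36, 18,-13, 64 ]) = [-85, - 82, - 62, -36, - 34, - 13, - 11, - 11, - 9, - 72/11, 9, 12 , 18, 31,61, 64] 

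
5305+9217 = 14522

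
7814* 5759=45000826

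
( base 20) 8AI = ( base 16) D5A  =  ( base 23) 6ae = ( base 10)3418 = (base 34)2WI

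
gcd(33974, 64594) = 2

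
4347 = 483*9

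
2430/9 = 270 = 270.00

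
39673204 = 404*98201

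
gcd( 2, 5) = 1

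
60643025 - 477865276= - 417222251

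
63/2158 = 63/2158= 0.03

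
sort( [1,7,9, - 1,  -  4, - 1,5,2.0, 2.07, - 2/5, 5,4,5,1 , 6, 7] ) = [ - 4, - 1, - 1, -2/5, 1, 1, 2.0,2.07, 4,  5, 5, 5, 6 , 7, 7, 9] 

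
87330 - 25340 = 61990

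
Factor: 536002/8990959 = 2^1*47^( - 1 )*283^1 * 947^1*191297^( - 1)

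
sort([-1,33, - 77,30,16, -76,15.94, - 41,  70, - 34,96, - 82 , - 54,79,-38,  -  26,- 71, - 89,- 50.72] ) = [ - 89, - 82, - 77, - 76, - 71, - 54, - 50.72, - 41,-38, -34, - 26 ,  -  1,15.94, 16,30,33,70,  79,96 ] 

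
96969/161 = 96969/161 = 602.29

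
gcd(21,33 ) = 3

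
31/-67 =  - 1 + 36/67 = - 0.46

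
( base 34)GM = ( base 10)566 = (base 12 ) 3b2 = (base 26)lk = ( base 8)1066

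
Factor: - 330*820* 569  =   - 2^3*3^1 * 5^2 *11^1*41^1 * 569^1 = - 153971400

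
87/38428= 87/38428 = 0.00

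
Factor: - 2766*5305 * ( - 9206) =2^2*3^1 * 5^1*461^1*1061^1*4603^1 = 135085437780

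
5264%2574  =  116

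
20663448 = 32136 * 643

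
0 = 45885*0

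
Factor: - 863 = - 863^1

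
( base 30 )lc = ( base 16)282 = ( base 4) 22002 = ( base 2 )1010000010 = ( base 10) 642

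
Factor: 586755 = 3^2*5^1*13^1*17^1*59^1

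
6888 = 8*861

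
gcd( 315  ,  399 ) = 21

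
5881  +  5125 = 11006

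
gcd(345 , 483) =69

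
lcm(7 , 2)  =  14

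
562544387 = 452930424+109613963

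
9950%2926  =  1172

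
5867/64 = 5867/64 = 91.67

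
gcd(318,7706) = 2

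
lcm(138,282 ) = 6486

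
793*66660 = 52861380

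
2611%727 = 430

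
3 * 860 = 2580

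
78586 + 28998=107584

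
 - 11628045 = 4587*( - 2535)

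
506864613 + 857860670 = 1364725283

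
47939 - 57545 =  - 9606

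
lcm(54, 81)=162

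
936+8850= 9786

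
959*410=393190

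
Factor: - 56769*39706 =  - 2254069914  =  - 2^1 * 3^1*127^1*149^1*19853^1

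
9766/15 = 9766/15 = 651.07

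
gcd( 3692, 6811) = 1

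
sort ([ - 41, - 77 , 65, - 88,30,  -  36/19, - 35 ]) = [ - 88, - 77, - 41 ,  -  35, - 36/19, 30,65]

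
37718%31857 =5861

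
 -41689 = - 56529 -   -  14840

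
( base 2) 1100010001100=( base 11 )47a3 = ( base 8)14214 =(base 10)6284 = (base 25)a19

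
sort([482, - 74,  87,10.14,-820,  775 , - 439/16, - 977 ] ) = [-977, - 820,-74, - 439/16,10.14,87 , 482, 775]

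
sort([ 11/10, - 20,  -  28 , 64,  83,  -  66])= [- 66, - 28,  -  20 , 11/10 , 64,83] 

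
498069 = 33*15093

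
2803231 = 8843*317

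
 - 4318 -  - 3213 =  - 1105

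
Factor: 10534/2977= 2^1 * 13^( - 1 )*23^1 = 46/13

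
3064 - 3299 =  - 235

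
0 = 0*71598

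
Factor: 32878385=5^1*23^1*37^1*7727^1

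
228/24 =19/2 = 9.50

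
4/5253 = 4/5253 = 0.00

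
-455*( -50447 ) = 22953385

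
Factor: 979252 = 2^2*244813^1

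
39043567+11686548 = 50730115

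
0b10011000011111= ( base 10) 9759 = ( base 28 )ccf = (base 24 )GMF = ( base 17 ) 1GD1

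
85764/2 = 42882 = 42882.00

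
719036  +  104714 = 823750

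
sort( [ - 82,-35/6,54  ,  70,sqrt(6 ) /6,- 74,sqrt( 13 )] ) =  [ - 82 , - 74, - 35/6,sqrt(6)/6, sqrt( 13 ),54, 70]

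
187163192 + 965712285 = 1152875477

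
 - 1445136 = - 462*3128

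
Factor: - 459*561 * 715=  - 184111785 = -3^4*5^1*11^2*13^1*17^2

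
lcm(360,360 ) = 360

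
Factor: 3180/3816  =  5/6 = 2^( - 1)*3^( - 1) * 5^1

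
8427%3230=1967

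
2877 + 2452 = 5329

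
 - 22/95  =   - 1+73/95= -0.23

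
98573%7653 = 6737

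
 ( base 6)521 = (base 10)193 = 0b11000001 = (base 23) 89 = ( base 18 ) ad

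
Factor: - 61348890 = -2^1 * 3^1*5^1 *2044963^1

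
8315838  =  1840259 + 6475579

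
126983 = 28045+98938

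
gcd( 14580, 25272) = 972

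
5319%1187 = 571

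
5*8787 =43935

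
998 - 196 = 802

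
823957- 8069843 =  - 7245886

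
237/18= 79/6  =  13.17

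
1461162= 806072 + 655090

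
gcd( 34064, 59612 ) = 8516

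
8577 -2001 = 6576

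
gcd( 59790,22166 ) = 2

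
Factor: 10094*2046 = 2^2 * 3^1*7^2*11^1*31^1*103^1= 20652324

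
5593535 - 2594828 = 2998707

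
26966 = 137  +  26829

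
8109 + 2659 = 10768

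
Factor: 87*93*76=2^2*3^2*19^1*29^1 * 31^1 =614916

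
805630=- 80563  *( - 10 )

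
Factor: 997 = 997^1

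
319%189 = 130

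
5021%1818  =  1385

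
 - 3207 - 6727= - 9934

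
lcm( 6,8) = 24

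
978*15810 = 15462180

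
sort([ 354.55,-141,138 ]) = [ - 141, 138, 354.55]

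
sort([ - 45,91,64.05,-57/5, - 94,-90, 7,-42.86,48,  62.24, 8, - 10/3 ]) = [ - 94, - 90, - 45, - 42.86, -57/5, - 10/3, 7,8,48,62.24,  64.05,91 ]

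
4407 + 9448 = 13855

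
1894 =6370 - 4476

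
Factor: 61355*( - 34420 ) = -2^2 *5^2*7^1 * 1721^1*1753^1=- 2111839100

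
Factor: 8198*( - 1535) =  - 12583930  =  - 2^1*5^1*307^1 * 4099^1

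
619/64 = 619/64 = 9.67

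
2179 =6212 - 4033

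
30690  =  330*93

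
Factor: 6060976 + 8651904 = 2^4 * 5^1*7^1 *13^1*43^1* 47^1  =  14712880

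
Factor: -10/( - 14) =5^1*7^(-1) = 5/7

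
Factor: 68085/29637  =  85/37 =5^1 * 17^1*37^( - 1) 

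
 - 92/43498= - 1 + 21703/21749=- 0.00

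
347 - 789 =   -  442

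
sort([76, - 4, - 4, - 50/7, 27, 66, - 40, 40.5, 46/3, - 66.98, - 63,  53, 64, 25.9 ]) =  [ - 66.98, - 63, - 40,  -  50/7, - 4, - 4, 46/3, 25.9 , 27, 40.5, 53, 64,  66,76 ]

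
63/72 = 7/8= 0.88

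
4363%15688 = 4363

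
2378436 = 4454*534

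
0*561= 0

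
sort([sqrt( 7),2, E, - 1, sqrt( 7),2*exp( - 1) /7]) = [ - 1, 2 * exp(-1 )/7,2, sqrt(7),sqrt ( 7),E]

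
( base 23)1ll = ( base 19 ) 2g7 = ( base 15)48D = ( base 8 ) 2011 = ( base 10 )1033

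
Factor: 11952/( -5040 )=-83/35 = -5^( - 1) *7^( - 1) * 83^1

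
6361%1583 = 29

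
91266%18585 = 16926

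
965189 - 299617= 665572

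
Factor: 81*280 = 2^3*3^4*5^1*7^1 =22680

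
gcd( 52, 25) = 1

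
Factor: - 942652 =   -  2^2*235663^1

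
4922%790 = 182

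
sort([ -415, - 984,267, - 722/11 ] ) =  [ - 984, - 415, - 722/11,267 ] 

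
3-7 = -4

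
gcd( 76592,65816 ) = 8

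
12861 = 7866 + 4995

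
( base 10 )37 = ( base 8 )45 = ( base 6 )101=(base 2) 100101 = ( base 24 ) 1D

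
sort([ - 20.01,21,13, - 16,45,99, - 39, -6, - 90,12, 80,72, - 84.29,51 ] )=[ - 90,-84.29,-39, - 20.01, - 16, - 6,  12,13,21,45  ,  51,72,80,99]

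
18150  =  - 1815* ( - 10 ) 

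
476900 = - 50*(-9538 )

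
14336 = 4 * 3584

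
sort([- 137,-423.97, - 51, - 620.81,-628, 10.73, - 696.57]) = [ - 696.57, - 628,-620.81,  -  423.97,  -  137,  -  51,  10.73] 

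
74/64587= 74/64587 = 0.00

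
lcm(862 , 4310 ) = 4310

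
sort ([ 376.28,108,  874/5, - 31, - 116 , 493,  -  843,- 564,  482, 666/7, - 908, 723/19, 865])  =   [  -  908, - 843 , - 564, - 116, - 31, 723/19 , 666/7, 108,  874/5, 376.28,482,  493, 865 ]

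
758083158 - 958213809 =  - 200130651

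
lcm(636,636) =636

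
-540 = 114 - 654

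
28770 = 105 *274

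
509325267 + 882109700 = 1391434967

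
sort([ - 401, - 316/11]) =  [  -  401, - 316/11]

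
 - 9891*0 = 0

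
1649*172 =283628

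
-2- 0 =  - 2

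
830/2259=830/2259 = 0.37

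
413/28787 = 413/28787= 0.01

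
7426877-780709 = 6646168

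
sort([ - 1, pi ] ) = [ - 1, pi ]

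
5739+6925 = 12664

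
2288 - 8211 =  - 5923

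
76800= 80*960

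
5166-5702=-536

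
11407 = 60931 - 49524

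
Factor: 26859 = 3^1*7^1*1279^1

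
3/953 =3/953 = 0.00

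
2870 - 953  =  1917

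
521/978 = 521/978 = 0.53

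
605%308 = 297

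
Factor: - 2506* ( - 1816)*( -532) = -2421076672= -2^6*7^2*19^1*179^1*227^1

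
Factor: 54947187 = 3^3*2035081^1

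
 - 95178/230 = -414+21/115 = - 413.82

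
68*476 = 32368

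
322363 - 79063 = 243300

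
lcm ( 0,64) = 0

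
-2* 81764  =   - 163528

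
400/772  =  100/193 =0.52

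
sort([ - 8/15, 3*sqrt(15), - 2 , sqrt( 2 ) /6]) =[ - 2, - 8/15,sqrt (2) /6,3*sqrt(15) ]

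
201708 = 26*7758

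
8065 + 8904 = 16969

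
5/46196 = 5/46196 = 0.00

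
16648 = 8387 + 8261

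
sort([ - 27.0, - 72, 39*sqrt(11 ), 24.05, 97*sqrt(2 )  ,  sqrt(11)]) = [  -  72, - 27.0,sqrt(11 ),24.05, 39 * sqrt ( 11),97*sqrt( 2 )]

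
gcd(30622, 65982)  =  2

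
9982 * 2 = 19964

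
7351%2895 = 1561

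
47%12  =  11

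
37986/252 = 150 + 31/42= 150.74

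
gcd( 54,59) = 1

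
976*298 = 290848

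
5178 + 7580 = 12758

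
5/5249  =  5/5249=0.00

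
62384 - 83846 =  - 21462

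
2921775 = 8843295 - 5921520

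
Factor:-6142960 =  - 2^4*5^1 * 31^1 *2477^1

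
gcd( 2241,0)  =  2241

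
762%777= 762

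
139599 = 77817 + 61782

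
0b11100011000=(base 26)2hm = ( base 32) 1oo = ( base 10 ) 1816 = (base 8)3430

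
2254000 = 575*3920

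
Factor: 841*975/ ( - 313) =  - 819975/313 = - 3^1*5^2 *13^1*29^2 *313^(  -  1 ) 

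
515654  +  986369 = 1502023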